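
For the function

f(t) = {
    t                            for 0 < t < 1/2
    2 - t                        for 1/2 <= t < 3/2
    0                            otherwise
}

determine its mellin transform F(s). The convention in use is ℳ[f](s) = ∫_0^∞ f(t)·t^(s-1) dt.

treat the 2 regions marked off by 1/2 separately and sum
the [0, 1/2) slice contributes ∫ t·t^(s-1) dt
on [1/2, 3/2): add ∫ (2 - t)·t^(s-1) dt

(3**s*s + 4*3**s - 2*s - 4)/(2*2**s*s*(s + 1))
  Re(s) > -1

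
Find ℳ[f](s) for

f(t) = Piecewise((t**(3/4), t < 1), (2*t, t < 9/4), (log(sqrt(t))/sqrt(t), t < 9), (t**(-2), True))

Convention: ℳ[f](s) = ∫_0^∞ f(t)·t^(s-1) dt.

(324*2**(2*s)*(2*s - 4)*(2*s + 2)*(4*s**2 - 4*s + 1) - 324*2**(2*s)*(2*s - 4)*(4*s + 3)*(4*s**2 - 4*s + 1) - 216*3**(2*s)*s*(2*s - 4)*(2*s + 2)*(4*s + 3)*log(3) + 216*3**(2*s)*s*(2*s - 4)*(2*s + 2)*(4*s + 3)*log(2) - 108*3**(2*s)*(2*s - 4)*(2*s + 2)*(4*s + 3)*log(2) + 108*3**(2*s)*(2*s - 4)*(2*s + 2)*(4*s + 3) + 108*3**(2*s)*(2*s - 4)*(2*s + 2)*(4*s + 3)*log(3) + 729*3**(2*s)*(2*s - 4)*(4*s + 3)*(4*s**2 - 4*s + 1) + 108*6**(2*s)*s*(2*s - 4)*(2*s + 2)*(4*s + 3)*log(3) - 54*6**(2*s)*(2*s - 4)*(2*s + 2)*(4*s + 3)*log(3) - 54*6**(2*s)*(2*s - 4)*(2*s + 2)*(4*s + 3) - 2*6**(2*s)*(2*s + 2)*(4*s + 3)*(4*s**2 - 4*s + 1))/(81*2**(2*s)*(2*s - 4)*(2*s + 2)*(4*s + 3)*(4*s**2 - 4*s + 1))
  -3/4 < Re(s) < 2

invert the power substitution to get t**(3/2) on [0, 1); 2*t**2 on [1, 3/2); log(t)/t on [3/2, 3); …
split f at 1, 9/4, 9: ℳ[f](s) collects 4 kernel integrals
piece [0, 1): integrate t**(3/4) against the kernel
over [1, 9/4), the kernel integral of 2*t enters the sum
∫ log(sqrt(t))/sqrt(t)·t^(s-1) over [9/4, 9)
on [9, ∞): add ∫ t**(-2)·t^(s-1) dt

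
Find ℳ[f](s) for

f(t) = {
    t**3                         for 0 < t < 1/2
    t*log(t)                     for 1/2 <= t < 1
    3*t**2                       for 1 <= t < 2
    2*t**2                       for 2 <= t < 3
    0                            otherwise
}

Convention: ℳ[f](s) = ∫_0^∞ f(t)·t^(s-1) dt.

(32*2**(2*s)*(s + 3)*(2*s - (s + 2)**2 + 3) + 8*2**s*(s + 2)*(s + 3) - 24*2**s*(s + 3)*(2*s - (s + 2)**2 + 3) + 144*6**s*(s + 3)*(2*s - (s + 2)**2 + 3) - 4*(s + 2)**2*(s + 3)*log(2) - 4*(s + 2)*(s + 3) + 4*(s + 2)*(s + 3)*log(2) + (s + 2)*(2*s - (s + 2)**2 + 3))/(8*2**s*(s + 2)*(s + 3)*(2*s - (s + 2)**2 + 3))
  Re(s) > -3

remove the shared t-power first: t on [0, 1/2); log(t)/t on [1/2, 1); 3 on [1, 2); …
the 4 pieces separated at 1/2, 1, 2 each add one integral
over [0, 1/2), the kernel integral of t**3 enters the sum
between 1/2 and 1 the integrand is t*log(t)·t^(s-1)
[1, 2) adds the kernel integral of 3*t**2
on [2, 3) integrate f = 2*t**2 against the kernel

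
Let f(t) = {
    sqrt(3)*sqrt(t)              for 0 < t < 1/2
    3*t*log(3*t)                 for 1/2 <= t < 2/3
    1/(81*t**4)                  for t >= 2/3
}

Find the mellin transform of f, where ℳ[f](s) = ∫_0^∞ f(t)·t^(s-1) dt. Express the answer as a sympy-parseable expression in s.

(32*2**(2*s)*s*(s - 4)*(2*s + 1)*log(2) - 32*2**(2*s)*(s - 4)*(2*s + 1) + 32*2**(2*s)*(s - 4)*(2*s + 1)*log(2) + 3**s*s*(s - 4)*(2*s + 1)*(-24*log(3) + 24*log(2)) + 3**s*(s - 4)*(2*s + 1)*(-24*log(3) + 24*log(2)) + 24*3**s*(s - 4)*(2*s + 1) + 16*3**s*sqrt(6)*(s - 4)*(s**2 + 2*s + 1) - 4**s*(2*s + 1)*(s**2 + 2*s + 1))/(16*6**s*(s - 4)*(2*s + 1)*(s**2 + 2*s + 1))
  -1/2 < Re(s) < 4

the common scale on t comes off first: sqrt(t) on [0, 3/2); t*log(t) on [3/2, 2); t**(-4) on [2, ∞)
breakpoints 1/2, 2/3: one integral from each of the 3 segments
between 0 and 1/2 the integrand is sqrt(3)*sqrt(t)·t^(s-1)
piece [1/2, 2/3): integrate 3*t*log(3*t) against the kernel
the [2/3, ∞) slice contributes ∫ 1/(81*t**4)·t^(s-1) dt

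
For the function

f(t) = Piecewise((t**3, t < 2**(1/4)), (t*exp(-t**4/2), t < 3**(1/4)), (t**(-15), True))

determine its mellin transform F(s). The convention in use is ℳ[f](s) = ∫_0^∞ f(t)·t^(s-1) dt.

(81*2**(s/4 + 1/4)*(s - 15)*(s + 3)*uppergamma(s/4 + 1/4, 1) - 81*2**(s/4 + 1/4)*(s - 15)*(s + 3)*uppergamma(s/4 + 1/4, 3/2) + 324*2**(s/4 + 3/4)*(s - 15) - 4*3**(s/4 + 1/4)*(s + 3))/(324*(s - 15)*(s + 3))
  -3 < Re(s) < 15

undo the power substitution: t**(3/2) on [0, sqrt(2)); sqrt(t)*exp(-t**2/2) on [sqrt(2), sqrt(3)); t**(-15/2) on [sqrt(3), ∞)
invert the shared t-power to get t on [0, sqrt(2)); exp(-t**2/2) on [sqrt(2), sqrt(3)); t**(-8) on [sqrt(3), ∞)
strip the power substitution: sqrt(t) on [0, 2); exp(-t/2) on [2, 3); t**(-4) on [3, ∞)
decompose at 2**(1/4), 3**(1/4); ℳ[f](s) sums the 3 pieces' integrals
[0, 2**(1/4)) adds the kernel integral of t**3
∫ over [2**(1/4), 3**(1/4)) of t*exp(-t**4/2)·t^(s-1) joins the sum
segment [3**(1/4), ∞) carries t**(-15); integrate it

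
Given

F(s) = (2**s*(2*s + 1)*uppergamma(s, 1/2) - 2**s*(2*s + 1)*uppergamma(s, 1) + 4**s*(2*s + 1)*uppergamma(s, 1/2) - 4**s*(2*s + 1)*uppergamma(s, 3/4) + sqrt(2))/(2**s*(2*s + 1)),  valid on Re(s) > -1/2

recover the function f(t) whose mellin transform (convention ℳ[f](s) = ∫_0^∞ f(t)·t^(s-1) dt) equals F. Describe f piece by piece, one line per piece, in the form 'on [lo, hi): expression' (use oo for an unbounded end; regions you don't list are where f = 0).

integrate the 3 segments split at 1/2, 1, then add the results
between 0 and 1/2 the integrand is sqrt(t)·t^(s-1)
for t in [1/2, 1): the term is ∫ exp(-t)·t^(s-1)
over [1, 3/2), the kernel integral of exp(-t/2) enters the sum

on [0, 1/2): sqrt(t)
on [1/2, 1): exp(-t)
on [1, 3/2): exp(-t/2)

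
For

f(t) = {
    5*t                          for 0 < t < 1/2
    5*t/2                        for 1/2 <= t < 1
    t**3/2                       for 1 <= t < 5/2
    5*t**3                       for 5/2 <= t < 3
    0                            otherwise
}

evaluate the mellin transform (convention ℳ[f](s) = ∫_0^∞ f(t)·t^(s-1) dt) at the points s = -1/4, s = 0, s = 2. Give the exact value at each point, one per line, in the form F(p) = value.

treat the 4 regions marked off by 1/2, 1, 5/2 separately and sum
between 0 and 1/2 the integrand is 5*t·t^(s-1)
segment 1/2 to 1 holds 5*t/2; add its integral
on [1, 5/2) integrate f = t**3/2 against the kernel
between 5/2 and 3 the integrand is 5*t**3·t^(s-1)

F(-1/4) = -225*2**(1/4)*5**(3/4)/44 + 5*2**(1/4)/3 + 104/33 + 180*3**(3/4)/11
F(0) = 1207/48
F(2) = 49903/320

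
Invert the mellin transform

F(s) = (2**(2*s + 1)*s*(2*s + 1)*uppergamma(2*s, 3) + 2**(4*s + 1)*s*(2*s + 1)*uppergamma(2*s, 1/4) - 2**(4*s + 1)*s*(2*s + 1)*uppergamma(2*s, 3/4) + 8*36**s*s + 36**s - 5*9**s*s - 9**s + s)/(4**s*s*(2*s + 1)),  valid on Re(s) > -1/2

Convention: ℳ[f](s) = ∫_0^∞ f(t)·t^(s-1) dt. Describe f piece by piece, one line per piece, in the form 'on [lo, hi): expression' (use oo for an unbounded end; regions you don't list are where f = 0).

on [0, 1/4): sqrt(t)
on [1/4, 9/4): exp(-sqrt(t)/2)
on [9/4, 9): sqrt(t) + 1
on [9, oo): exp(-sqrt(t))

undo the power substitution: t on [0, 1/2); exp(-t/2) on [1/2, 3/2); t + 1 on [3/2, 3); …
cuts at 1/4, 9/4, 9: linearity sums the 4 kernel integrals
segment 0 to 1/4 holds sqrt(t); add its integral
piece [1/4, 9/4): integrate exp(-sqrt(t)/2) against the kernel
for t in [9/4, 9): the term is ∫ (sqrt(t) + 1)·t^(s-1)
between 9 and ∞ the integrand is exp(-sqrt(t))·t^(s-1)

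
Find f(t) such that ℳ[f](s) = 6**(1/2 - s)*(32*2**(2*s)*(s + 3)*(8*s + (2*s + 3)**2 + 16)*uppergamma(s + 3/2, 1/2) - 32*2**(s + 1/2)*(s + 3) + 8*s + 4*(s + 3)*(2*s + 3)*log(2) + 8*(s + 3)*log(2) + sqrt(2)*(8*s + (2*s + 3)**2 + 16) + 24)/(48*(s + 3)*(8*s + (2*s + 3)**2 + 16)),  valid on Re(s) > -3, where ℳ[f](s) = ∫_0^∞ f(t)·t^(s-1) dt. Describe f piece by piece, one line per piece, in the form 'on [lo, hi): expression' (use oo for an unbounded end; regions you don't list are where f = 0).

remove the shared t-power first: 9*sqrt(3)*t**(5/2) on [0, 1/6); 9*t**2*log(3*t) on [1/6, 1/3); 3*t*exp(-3*t/2) on [1/3, ∞)
the common scale on t comes off first: t**(5/2) on [0, 1/2); t**2*log(t) on [1/2, 1); t*exp(-t/2) on [1, ∞)
reversing the shared t-power: t**(3/2) on [0, 1/2); t*log(t) on [1/2, 1); exp(-t/2) on [1, ∞)
slice at 1/6, 1/3, transform all 3 pieces, and sum them
∫ over [0, 1/6) of 9*sqrt(3)*t**3·t^(s-1) joins the sum
∫ over [1/6, 1/3) of 9*t**(5/2)*log(3*t)·t^(s-1) joins the sum
[1/3, ∞) adds the kernel integral of 3*t**(3/2)*exp(-3*t/2)

on [0, 1/6): 9*sqrt(3)*t**3
on [1/6, 1/3): 9*t**(5/2)*log(3*t)
on [1/3, oo): 3*t**(3/2)*exp(-3*t/2)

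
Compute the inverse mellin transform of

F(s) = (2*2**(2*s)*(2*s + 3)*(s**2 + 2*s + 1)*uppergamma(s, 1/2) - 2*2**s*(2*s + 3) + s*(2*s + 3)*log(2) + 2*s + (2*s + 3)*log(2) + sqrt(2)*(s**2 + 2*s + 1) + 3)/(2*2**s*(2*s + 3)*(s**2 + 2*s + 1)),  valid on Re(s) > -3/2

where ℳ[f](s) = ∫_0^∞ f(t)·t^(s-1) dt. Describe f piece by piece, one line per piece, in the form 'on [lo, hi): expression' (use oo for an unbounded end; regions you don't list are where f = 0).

on [0, 1/2): t**(3/2)
on [1/2, 1): t*log(t)
on [1, oo): exp(-t/2)

summing 3 kernel integrals split by 1/2, 1 yields ℳ[f](s)
between 0 and 1/2 the integrand is t**(3/2)·t^(s-1)
the [1/2, 1) slice contributes ∫ t*log(t)·t^(s-1) dt
segment 1 to ∞ holds exp(-t/2); add its integral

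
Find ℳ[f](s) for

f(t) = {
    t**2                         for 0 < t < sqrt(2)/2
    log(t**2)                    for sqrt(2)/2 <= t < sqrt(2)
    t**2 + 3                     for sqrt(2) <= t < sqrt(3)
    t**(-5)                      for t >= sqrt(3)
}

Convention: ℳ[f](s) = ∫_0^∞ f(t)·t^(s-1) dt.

remove the power substitution first: t on [0, 1/2); log(t) on [1/2, 2); t + 3 on [2, 3); …
f breaks at sqrt(2)/2, sqrt(2), sqrt(3) into 4 integrals to sum
∫ t**2·t^(s-1) over [0, sqrt(2)/2)
over [sqrt(2)/2, sqrt(2)), the kernel integral of log(t**2) enters the sum
on [sqrt(2), sqrt(3)): add ∫ (t**2 + 3)·t^(s-1) dt
segment sqrt(3) to ∞ holds t**(-5); add its integral

(-135*2**s*s**2*(s - 5)/2 + 27*2**s*s*(s/2 + 1)*(s - 5)*log(2) - 81*2**s*s*(s - 5) - 54*2**s*(s/2 + 1)*(s - 5) - sqrt(3)*6**(s/2)*s**2*(s/2 + 1) + 81*6**(s/2)*s**2*(s - 5) + 81*6**(s/2)*s*(s - 5) + 27*s**2*(s - 5)/4 + 27*s*(s/2 + 1)*(s - 5)*log(2) + (s - 5)*(27*s + 54))/(27*2**(s/2)*s**2*(s/2 + 1)*(s - 5))
  -2 < Re(s) < 5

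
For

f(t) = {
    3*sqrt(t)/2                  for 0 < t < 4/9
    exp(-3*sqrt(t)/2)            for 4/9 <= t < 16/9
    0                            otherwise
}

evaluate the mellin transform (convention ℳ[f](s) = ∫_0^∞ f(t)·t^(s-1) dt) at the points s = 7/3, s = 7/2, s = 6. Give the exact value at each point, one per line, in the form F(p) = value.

F(7/3) = 32*12**(1/3)*(-17*uppergamma(14/3, 2) + 3 + 17*uppergamma(14/3, 1))/4131
F(7/2) = 32*(-42368 + exp(2) + 15656*E)*exp(-2)/2187
F(6) = 8192*(-3834311936 + exp(2) + 1410566456*E)*exp(-2)/6908733

remove the power substitution first: 3*t/2 on [0, 2/3); exp(-3*t/2) on [2/3, 4/3)
back out the common scale on t: t on [0, 1); exp(-t) on [1, 2)
integrate the 2 segments split at 4/9, then add the results
∫ 3*sqrt(t)/2·t^(s-1) over [0, 4/9)
[4/9, 16/9) adds the kernel integral of exp(-3*sqrt(t)/2)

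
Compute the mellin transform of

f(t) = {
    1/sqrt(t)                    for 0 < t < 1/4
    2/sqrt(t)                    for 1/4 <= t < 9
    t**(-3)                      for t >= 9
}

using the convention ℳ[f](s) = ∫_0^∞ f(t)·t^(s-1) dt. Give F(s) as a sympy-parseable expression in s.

remove the shared t-power first: sqrt(t) on [0, 1/4); 2*sqrt(t) on [1/4, 9); t**(-2) on [9, ∞)
back out the power substitution: t on [0, 1/2); 2*t on [1/2, 3); t**(-4) on [3, ∞)
linearity at 1/4, 9 turns ℳ[f](s) into 3 summed integrals
segment 0 to 1/4 holds 1/sqrt(t); add its integral
over [1/4, 9), the kernel integral of 2/sqrt(t) enters the sum
over [9, ∞), the kernel integral of t**(-3) enters the sum

(972*36**s*(s - 3) + 6**(2*s)*(1 - 2*s) - 2916*s + 8748)/(729*2**(2*s)*(s - 3)*(2*s - 1))
  1/2 < Re(s) < 3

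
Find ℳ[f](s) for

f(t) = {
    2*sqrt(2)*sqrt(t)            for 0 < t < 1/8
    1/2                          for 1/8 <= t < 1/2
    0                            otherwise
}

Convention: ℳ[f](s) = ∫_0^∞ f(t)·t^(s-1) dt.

(4**s*(2*s + 1) + 2*s - 1)/(2*2**(3*s)*s*(2*s + 1))
  Re(s) > -1/2

peel off the common scale on t: 2*sqrt(t) on [0, 1/4); 1/2 on [1/4, 1)
remove the power substitution first: 2*t on [0, 1/2); 1/2 on [1/2, 1)
strip the common scale on t: t on [0, 1); 1/2 on [1, 2)
along the cuts 1/8, ℳ[f](s) splits into 2 integrals
for t in [0, 1/8): the term is ∫ 2*sqrt(2)*sqrt(t)·t^(s-1)
∫ over [1/8, 1/2) of 1/2·t^(s-1) joins the sum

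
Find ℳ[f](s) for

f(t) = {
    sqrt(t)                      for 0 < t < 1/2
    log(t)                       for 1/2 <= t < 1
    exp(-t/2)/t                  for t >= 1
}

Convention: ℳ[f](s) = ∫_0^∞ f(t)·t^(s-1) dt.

the shared t-power comes off first: t**(3/2) on [0, 1/2); t*log(t) on [1/2, 1); exp(-t/2) on [1, ∞)
breakpoints 1/2, 1: one integral from each of the 3 segments
segment 0 to 1/2 holds sqrt(t); add its integral
between 1/2 and 1 the integrand is log(t)·t^(s-1)
piece [1, ∞): integrate exp(-t/2)/t against the kernel

(2*2**(2*s)*s**3*uppergamma(s - 1, 1/2) - 4*2**s*s - 2*2**s + 4**s*s**2*uppergamma(s - 1, 1/2) + 4*s**2*log(2) + 2*sqrt(2)*s**2 + s*log(4) + 4*s + 2)/(2*2**s*s**2*(2*s + 1))
  Re(s) > -1/2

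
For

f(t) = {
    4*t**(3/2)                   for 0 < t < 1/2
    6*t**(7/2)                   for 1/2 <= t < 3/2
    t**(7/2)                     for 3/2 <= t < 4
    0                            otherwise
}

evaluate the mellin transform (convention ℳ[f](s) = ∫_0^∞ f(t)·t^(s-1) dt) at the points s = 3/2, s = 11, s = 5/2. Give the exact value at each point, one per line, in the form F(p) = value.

integrate the 3 segments split at 1/2, 3/2, then add the results
∫ over [0, 1/2) of 4*t**(3/2)·t^(s-1) joins the sum
segment 1/2 to 3/2 holds 6*t**(7/2); add its integral
segment [3/2, 4) carries t**(7/2); integrate it

F(3/2) = 102011/480
F(11) = 157*sqrt(2)/5939200 + 23914845*sqrt(6)/475136 + 1073741824/29
F(5/2) = 265807/384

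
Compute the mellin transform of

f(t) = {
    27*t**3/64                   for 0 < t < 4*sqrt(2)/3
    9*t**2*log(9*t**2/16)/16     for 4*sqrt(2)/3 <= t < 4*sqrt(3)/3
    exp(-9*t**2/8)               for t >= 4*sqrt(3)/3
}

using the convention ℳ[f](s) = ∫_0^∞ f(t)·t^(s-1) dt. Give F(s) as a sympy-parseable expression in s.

strip the common scale on t: t**3/8 on [0, 2*sqrt(2)); t**2*log(t**2/4)/4 on [2*sqrt(2), 2*sqrt(3)); exp(-t**2/2) on [2*sqrt(3), ∞)
strip the common scale on t: t**3 on [0, sqrt(2)); t**2*log(t**2) on [sqrt(2), sqrt(3)); exp(-2*t**2) on [sqrt(3), ∞)
invert the power substitution to get t**(3/2) on [0, 2); t*log(t) on [2, 3); exp(-2*t) on [3, ∞)
slice at 4*sqrt(2)/3, 4*sqrt(3)/3, transform all 3 pieces, and sum them
between 0 and 4*sqrt(2)/3 the integrand is 27*t**3/64·t^(s-1)
∫ over [4*sqrt(2)/3, 4*sqrt(3)/3) of 9*t**2*log(9*t**2/16)/16·t^(s-1) joins the sum
for t in [4*sqrt(3)/3, ∞): the term is ∫ exp(-9*t**2/8)·t^(s-1)

2**s*(-12**(s/2)*s*(s + 3)*log(2) - 2*12**(s/2)*(s + 3)*log(2) + 2*12**(s/2)*(s + 3) + 4*12**(s/2)*sqrt(2)*(s**2/4 + s + 1) + 3*18**(s/2)*s*(s + 3)*log(3)/2 - 3*18**(s/2)*(s + 3) + 3*18**(s/2)*(s + 3)*log(3) + 3**(s/2)*(s + 3)*(s**2/4 + s + 1)*uppergamma(s/2, 6))/(2*(3/2)**s*6**(s/2)*(s + 3)*(s**2/4 + s + 1))
  Re(s) > -3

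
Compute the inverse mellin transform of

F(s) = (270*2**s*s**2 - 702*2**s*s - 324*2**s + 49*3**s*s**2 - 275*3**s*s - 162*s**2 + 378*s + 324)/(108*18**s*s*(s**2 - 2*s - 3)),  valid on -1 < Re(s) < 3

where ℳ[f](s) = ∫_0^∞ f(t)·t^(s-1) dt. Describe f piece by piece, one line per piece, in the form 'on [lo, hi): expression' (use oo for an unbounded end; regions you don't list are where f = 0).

on [0, 1/18): 9*t
on [1/18, 1/9): 18*t + 1
on [1/9, 1/6): 9*t/2
on [1/6, oo): 1/(729*t**3)

undo the common scale on t: 3*t on [0, 1/6); 6*t + 1 on [1/6, 1/3); 3*t/2 on [1/3, 1/2); …
reversing the common scale on t: t on [0, 1/2); 2*t + 1 on [1/2, 1); t/2 on [1, 3/2); …
the 4 pieces separated at 1/18, 1/9, 1/6 each add one integral
over [0, 1/18), the kernel integral of 9*t enters the sum
between 1/18 and 1/9 the integrand is (18*t + 1)·t^(s-1)
[1/9, 1/6) adds the kernel integral of 9*t/2
the [1/6, ∞) slice contributes ∫ 1/(729*t**3)·t^(s-1) dt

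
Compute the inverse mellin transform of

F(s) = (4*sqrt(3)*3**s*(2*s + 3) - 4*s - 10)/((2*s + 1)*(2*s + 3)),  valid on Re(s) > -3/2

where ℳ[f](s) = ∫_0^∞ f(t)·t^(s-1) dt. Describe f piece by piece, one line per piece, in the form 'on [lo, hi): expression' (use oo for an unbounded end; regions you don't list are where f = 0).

f breaks at 1 into 2 integrals to sum
the [0, 1) slice contributes ∫ t**(3/2)·t^(s-1) dt
on [1, 3): add ∫ 2*sqrt(t)·t^(s-1) dt

on [0, 1): t**(3/2)
on [1, 3): 2*sqrt(t)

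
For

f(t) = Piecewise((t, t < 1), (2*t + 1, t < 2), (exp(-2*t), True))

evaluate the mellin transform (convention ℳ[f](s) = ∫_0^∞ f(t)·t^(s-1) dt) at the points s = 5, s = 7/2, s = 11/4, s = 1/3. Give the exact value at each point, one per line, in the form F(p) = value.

F(5) = 103*exp(-4)/4 + 821/30
F(7/2) = (sqrt(2)*(945*sqrt(pi)*exp(4)*erfc(2) + 29988)/8064 + (-4096 + 75776*sqrt(2))*exp(4)/8064)*exp(-4)
F(11/4) = -104/165 + 2**(1/4)*uppergamma(11/4, 4)/8 + 944*2**(3/4)/165
F(1/3) = -15/4 + 2**(2/3)*uppergamma(1/3, 4)/2 + 6*2**(1/3)

the 3 pieces separated at 1, 2 each add one integral
∫ over [0, 1) of t·t^(s-1) joins the sum
piece [1, 2): integrate (2*t + 1) against the kernel
piece [2, ∞): integrate exp(-2*t) against the kernel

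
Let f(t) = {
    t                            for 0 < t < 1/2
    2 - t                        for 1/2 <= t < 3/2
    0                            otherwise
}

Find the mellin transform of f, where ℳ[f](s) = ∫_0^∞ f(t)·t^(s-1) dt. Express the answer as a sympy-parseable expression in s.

(3**s*s + 4*3**s - 2*s - 4)/(2*2**s*s*(s + 1))
  Re(s) > -1

integrate the 2 segments split at 1/2, then add the results
∫ t·t^(s-1) over [0, 1/2)
for t in [1/2, 3/2): the term is ∫ (2 - t)·t^(s-1)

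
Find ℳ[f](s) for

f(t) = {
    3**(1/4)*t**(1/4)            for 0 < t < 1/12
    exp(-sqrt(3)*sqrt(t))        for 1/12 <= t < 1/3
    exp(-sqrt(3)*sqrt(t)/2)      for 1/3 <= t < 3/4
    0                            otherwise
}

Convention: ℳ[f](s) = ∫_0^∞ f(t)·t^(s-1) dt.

(2*16**s*(4*s + 1)*uppergamma(2*s, 1/2) - 2*16**s*(4*s + 1)*uppergamma(2*s, 3/4) + 2*4**s*(4*s + 1)*uppergamma(2*s, 1/2) - 2*4**s*(4*s + 1)*uppergamma(2*s, 1) + 2*sqrt(2))/(12**s*(4*s + 1))
  Re(s) > -1/4

peel off the common scale on t: t**(1/4) on [0, 1/4); exp(-sqrt(t)) on [1/4, 1); exp(-sqrt(t)/2) on [1, 9/4)
undo the power substitution: sqrt(t) on [0, 1/2); exp(-t) on [1/2, 1); exp(-t/2) on [1, 3/2)
the 3 pieces separated at 1/12, 1/3 each add one integral
on [0, 1/12) integrate f = 3**(1/4)*t**(1/4) against the kernel
piece [1/12, 1/3): integrate exp(-sqrt(3)*sqrt(t)) against the kernel
∫ over [1/3, 3/4) of exp(-sqrt(3)*sqrt(t)/2)·t^(s-1) joins the sum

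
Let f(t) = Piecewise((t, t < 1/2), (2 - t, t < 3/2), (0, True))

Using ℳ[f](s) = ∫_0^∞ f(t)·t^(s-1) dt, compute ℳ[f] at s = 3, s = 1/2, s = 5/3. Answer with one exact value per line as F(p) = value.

F(3) = 179/192
F(1/2) = sqrt(2)*(-10 + 9*sqrt(3))/6
F(5/3) = 3*2**(1/3)*(-22 + 51*3**(2/3))/320

integrate the 2 segments split at 1/2, then add the results
segment 0 to 1/2 holds t; add its integral
segment [1/2, 3/2) carries (2 - t); integrate it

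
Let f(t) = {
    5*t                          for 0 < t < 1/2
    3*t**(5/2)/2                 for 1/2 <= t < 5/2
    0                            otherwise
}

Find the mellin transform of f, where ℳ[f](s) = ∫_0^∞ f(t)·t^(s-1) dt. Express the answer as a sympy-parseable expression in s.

(-3*2**(1/2 - s)*(s + 1) + 150*(5/2)**(s + 1/2)*(s + 1) + 20*(2*s + 5)/2**s)/(8*(s + 1)*(2*s + 5))
  Re(s) > -1

integrate the 2 segments split at 1/2, then add the results
over [0, 1/2), the kernel integral of 5*t enters the sum
over [1/2, 5/2), the kernel integral of 3*t**(5/2)/2 enters the sum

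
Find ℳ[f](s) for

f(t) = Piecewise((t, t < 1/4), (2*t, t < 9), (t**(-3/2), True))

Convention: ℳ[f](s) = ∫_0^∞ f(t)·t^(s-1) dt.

back out the shared t-power: sqrt(t) on [0, 1/4); 2*sqrt(t) on [1/4, 9); t**(-2) on [9, ∞)
undo the power substitution: t on [0, 1/2); 2*t on [1/2, 3); t**(-4) on [3, ∞)
the 3 pieces separated at 1/4, 9 each add one integral
over [0, 1/4), the kernel integral of t enters the sum
on [1/4, 9): add ∫ 2*t·t^(s-1) dt
on [9, ∞): add ∫ t**(-3/2)·t^(s-1) dt

(3880*6**(2*s)*s - 5840*6**(2*s) - 54*s + 81)/(108*2**(2*s)*(2*s**2 - s - 3))
  -1 < Re(s) < 3/2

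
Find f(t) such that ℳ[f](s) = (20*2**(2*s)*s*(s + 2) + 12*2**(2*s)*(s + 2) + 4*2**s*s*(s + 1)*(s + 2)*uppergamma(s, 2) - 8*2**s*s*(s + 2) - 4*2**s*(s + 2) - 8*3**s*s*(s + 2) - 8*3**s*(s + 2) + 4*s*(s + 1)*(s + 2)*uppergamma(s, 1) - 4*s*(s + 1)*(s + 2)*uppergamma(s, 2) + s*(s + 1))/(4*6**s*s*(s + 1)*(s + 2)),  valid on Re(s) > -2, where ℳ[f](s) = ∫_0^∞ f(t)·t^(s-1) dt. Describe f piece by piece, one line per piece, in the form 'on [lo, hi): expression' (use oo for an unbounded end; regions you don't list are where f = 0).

on [0, 1/6): 9*t**2
on [1/6, 1/3): exp(-6*t)
on [1/3, 1/2): 3*t + 1
on [1/2, 2/3): 3*t + 3
on [2/3, oo): exp(-3*t)

back out the common scale on t: t**2 on [0, 1/2); exp(-2*t) on [1/2, 1); t + 1 on [1, 3/2); …
breakpoints 1/6, 1/3, 1/2, 2/3: one integral from each of the 5 segments
the [0, 1/6) slice contributes ∫ 9*t**2·t^(s-1) dt
piece [1/6, 1/3): integrate exp(-6*t) against the kernel
segment [1/3, 1/2) carries (3*t + 1); integrate it
[1/2, 2/3) adds the kernel integral of (3*t + 3)
for t in [2/3, ∞): the term is ∫ exp(-3*t)·t^(s-1)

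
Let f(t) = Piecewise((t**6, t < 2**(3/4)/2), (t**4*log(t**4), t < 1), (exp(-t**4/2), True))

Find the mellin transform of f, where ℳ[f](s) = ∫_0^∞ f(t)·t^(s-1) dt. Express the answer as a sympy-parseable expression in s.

remove the power substitution first: t**3 on [0, sqrt(2)/2); t**2*log(t**2) on [sqrt(2)/2, 1); exp(-t**2/2) on [1, ∞)
reversing the power substitution: t**(3/2) on [0, 1/2); t*log(t) on [1/2, 1); exp(-t/2) on [1, ∞)
slice at 2**(3/4)/2, 1, transform all 3 pieces, and sum them
piece [0, 2**(3/4)/2): integrate t**6 against the kernel
for t in [2**(3/4)/2, 1): the term is ∫ t**4*log(t**4)·t^(s-1)
over [1, ∞), the kernel integral of exp(-t**4/2) enters the sum

(2**(3/4)/2)**s*(-16*2**(s/4)*(s + 6) + 2**(s/2)*(s + 6)*(s**2 + 8*s + 16)*uppergamma(s/4, 1/2) + s*(s + 6)*log(4) + 8*s + 8*(s + 6)*log(2) + sqrt(2)*(s**2 + 8*s + 16) + 48)/(4*(s + 6)*(s**2 + 8*s + 16))
  Re(s) > -6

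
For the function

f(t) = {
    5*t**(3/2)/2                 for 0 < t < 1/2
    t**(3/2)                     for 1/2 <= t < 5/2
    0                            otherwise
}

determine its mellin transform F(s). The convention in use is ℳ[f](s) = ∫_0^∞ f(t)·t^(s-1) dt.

f breaks at 1/2 into 2 integrals to sum
between 0 and 1/2 the integrand is 5*t**(3/2)/2·t^(s-1)
over [1/2, 5/2), the kernel integral of t**(3/2) enters the sum

2**(1/2 - s)*(10*5**(s + 1/2) + 3)/(4*(2*s + 3))
  Re(s) > -3/2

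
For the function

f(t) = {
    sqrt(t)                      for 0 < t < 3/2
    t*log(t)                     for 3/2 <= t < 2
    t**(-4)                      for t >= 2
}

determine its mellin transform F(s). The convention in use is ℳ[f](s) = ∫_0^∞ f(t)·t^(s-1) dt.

(-32*2**(2*s)*(s - 4)*(2*s + 1) + 3**s*s*(s - 4)*(2*s + 1)*(-24*log(3) + 24*log(2)) + 3**s*(s - 4)*(2*s + 1)*(-24*log(3) + 24*log(2)) + 24*3**s*(s - 4)*(2*s + 1) + 16*3**s*sqrt(6)*(s - 4)*(s**2 + 2*s + 1) + 32*4**s*s*(s - 4)*(2*s + 1)*log(2) + 32*4**s*(s - 4)*(2*s + 1)*log(2) - 4**s*(2*s + 1)*(s**2 + 2*s + 1))/(16*2**s*(s - 4)*(2*s + 1)*(s**2 + 2*s + 1))
  -1/2 < Re(s) < 4

split f at 3/2, 2: ℳ[f](s) collects 3 kernel integrals
for t in [0, 3/2): the term is ∫ sqrt(t)·t^(s-1)
on [3/2, 2) integrate f = t*log(t) against the kernel
between 2 and ∞ the integrand is t**(-4)·t^(s-1)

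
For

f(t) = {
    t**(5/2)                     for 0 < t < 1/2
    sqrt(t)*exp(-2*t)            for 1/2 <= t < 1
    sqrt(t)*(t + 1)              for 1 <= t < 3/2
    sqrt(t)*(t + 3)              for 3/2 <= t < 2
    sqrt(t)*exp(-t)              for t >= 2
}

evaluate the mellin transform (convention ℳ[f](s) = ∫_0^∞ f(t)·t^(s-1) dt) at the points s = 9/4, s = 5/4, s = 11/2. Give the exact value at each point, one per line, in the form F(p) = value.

F(9/4) = 2**(1/4)*(-20520*3**(3/4) - 7904*2**(3/4) - 3135*uppergamma(11/4, 2) + 165 + 3135*uppergamma(11/4, 1) + 12540*2**(3/4)*uppergamma(11/4, 2) + 162944*sqrt(2))/25080
F(5/4) = 2**(1/4)*(-3960*3**(3/4) - 2160*2**(3/4) - 1155*uppergamma(7/4, 2) + 77 + 1155*uppergamma(7/4, 1) + 2310*2**(3/4)*uppergamma(7/4, 2) + 22560*sqrt(2))/4620
F(11/2) = (219072*E + 1986101*exp(2) + 36916992)*exp(-2)/43008

undo the shared t-power: t**2 on [0, 1/2); exp(-2*t) on [1/2, 1); t + 1 on [1, 3/2); …
f breaks at 1/2, 1, 3/2, 2 into 5 integrals to sum
on [0, 1/2) integrate f = t**(5/2) against the kernel
over [1/2, 1), the kernel integral of sqrt(t)*exp(-2*t) enters the sum
the [1, 3/2) slice contributes ∫ sqrt(t)*(t + 1)·t^(s-1) dt
[3/2, 2) adds the kernel integral of sqrt(t)*(t + 3)
on [2, ∞) integrate f = sqrt(t)*exp(-t) against the kernel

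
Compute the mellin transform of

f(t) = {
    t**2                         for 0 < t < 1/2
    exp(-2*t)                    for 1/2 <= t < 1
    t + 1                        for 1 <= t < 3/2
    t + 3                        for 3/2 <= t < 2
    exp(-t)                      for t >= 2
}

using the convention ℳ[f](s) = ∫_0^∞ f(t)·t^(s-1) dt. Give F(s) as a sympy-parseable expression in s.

(20*2**(2*s)*s*(s + 2) + 12*2**(2*s)*(s + 2) + 4*2**s*s*(s + 1)*(s + 2)*uppergamma(s, 2) - 8*2**s*s*(s + 2) - 4*2**s*(s + 2) - 8*3**s*s*(s + 2) - 8*3**s*(s + 2) + 4*s*(s + 1)*(s + 2)*uppergamma(s, 1) - 4*s*(s + 1)*(s + 2)*uppergamma(s, 2) + s*(s + 1))/(4*2**s*s*(s + 1)*(s + 2))
  Re(s) > -2

linearity at 1/2, 1, 3/2, 2 turns ℳ[f](s) into 5 summed integrals
∫ over [0, 1/2) of t**2·t^(s-1) joins the sum
[1/2, 1) adds the kernel integral of exp(-2*t)
for t in [1, 3/2): the term is ∫ (t + 1)·t^(s-1)
piece [3/2, 2): integrate (t + 3) against the kernel
segment 2 to ∞ holds exp(-t); add its integral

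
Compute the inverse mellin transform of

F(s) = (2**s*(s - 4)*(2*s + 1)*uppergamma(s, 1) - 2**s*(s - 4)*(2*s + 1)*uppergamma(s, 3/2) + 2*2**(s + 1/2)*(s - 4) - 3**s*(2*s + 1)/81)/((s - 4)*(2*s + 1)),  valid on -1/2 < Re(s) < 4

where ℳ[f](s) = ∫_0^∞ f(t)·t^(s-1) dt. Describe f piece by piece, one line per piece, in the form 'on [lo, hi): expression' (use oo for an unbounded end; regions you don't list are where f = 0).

split f at 2, 3: ℳ[f](s) collects 3 kernel integrals
piece [0, 2): integrate sqrt(t) against the kernel
between 2 and 3 the integrand is exp(-t/2)·t^(s-1)
over [3, ∞), the kernel integral of t**(-4) enters the sum

on [0, 2): sqrt(t)
on [2, 3): exp(-t/2)
on [3, oo): t**(-4)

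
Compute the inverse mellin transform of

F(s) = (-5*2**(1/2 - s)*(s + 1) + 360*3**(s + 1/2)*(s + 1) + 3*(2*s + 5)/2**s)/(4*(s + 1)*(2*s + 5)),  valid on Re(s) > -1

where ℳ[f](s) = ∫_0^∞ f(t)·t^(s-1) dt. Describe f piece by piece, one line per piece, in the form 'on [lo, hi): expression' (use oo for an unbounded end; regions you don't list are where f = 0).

on [0, 1/2): 3*t/2
on [1/2, 3): 5*t**(5/2)

breakpoints 1/2: one integral from each of the 2 segments
segment [0, 1/2) carries 3*t/2; integrate it
segment [1/2, 3) carries 5*t**(5/2); integrate it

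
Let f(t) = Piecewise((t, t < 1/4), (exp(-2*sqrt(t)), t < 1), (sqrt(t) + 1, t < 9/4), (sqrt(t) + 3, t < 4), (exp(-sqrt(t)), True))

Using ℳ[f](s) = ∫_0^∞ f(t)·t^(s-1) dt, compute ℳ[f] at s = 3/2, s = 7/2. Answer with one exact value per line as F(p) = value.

back out the power substitution: t**2 on [0, 1/2); exp(-2*t) on [1/2, 1); t + 1 on [1, 3/2); …
decompose at 1/4, 1, 9/4, 4; ℳ[f](s) sums the 5 pieces' integrals
∫ over [0, 1/4) of t·t^(s-1) joins the sum
on [1/4, 1): add ∫ exp(-2*sqrt(t))·t^(s-1) dt
piece [1, 9/4): integrate (sqrt(t) + 1) against the kernel
the [9/4, 4) slice contributes ∫ (sqrt(t) + 3)·t^(s-1) dt
between 4 and ∞ the integrand is exp(-sqrt(t))·t^(s-1)

F(3/2) = (300*E + 4200 + 4403*exp(2))*exp(-2)/240
F(7/2) = (493164*E + 2635567*exp(2) + 169493184)*exp(-2)/16128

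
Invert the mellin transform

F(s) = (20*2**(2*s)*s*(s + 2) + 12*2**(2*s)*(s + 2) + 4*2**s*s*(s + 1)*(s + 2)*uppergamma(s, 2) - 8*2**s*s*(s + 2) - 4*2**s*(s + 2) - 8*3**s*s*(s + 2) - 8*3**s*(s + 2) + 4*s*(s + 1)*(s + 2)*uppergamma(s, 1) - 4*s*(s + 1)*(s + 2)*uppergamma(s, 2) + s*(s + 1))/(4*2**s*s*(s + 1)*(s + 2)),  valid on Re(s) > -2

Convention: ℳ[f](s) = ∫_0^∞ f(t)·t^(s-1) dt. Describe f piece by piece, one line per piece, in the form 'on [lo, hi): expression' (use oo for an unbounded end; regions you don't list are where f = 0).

split f at 1/2, 1, 3/2, 2: ℳ[f](s) collects 5 kernel integrals
the [0, 1/2) slice contributes ∫ t**2·t^(s-1) dt
∫ over [1/2, 1) of exp(-2*t)·t^(s-1) joins the sum
on [1, 3/2): add ∫ (t + 1)·t^(s-1) dt
for t in [3/2, 2): the term is ∫ (t + 3)·t^(s-1)
on [2, ∞) integrate f = exp(-t) against the kernel

on [0, 1/2): t**2
on [1/2, 1): exp(-2*t)
on [1, 3/2): t + 1
on [3/2, 2): t + 3
on [2, oo): exp(-t)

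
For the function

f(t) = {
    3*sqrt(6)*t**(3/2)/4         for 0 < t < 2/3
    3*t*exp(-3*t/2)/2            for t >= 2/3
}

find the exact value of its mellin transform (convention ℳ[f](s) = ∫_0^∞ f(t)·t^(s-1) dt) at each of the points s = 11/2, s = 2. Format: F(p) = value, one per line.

back out the common scale on t: t**(3/2) on [0, 1); t*exp(-t) on [1, ∞)
remove the shared t-power first: sqrt(t) on [0, 1); exp(-t) on [1, ∞)
decompose at 2/3; ℳ[f](s) sums the 2 pieces' integrals
for t in [0, 2/3): the term is ∫ 3*sqrt(6)*t**(3/2)/4·t^(s-1)
∫ 3*t*exp(-3*t/2)/2·t^(s-1) over [2/3, ∞)

F(11/2) = sqrt(6)*(E*(64 + 72765*sqrt(pi)*erfc(1)) + 295358)*exp(-1)/10206
F(2) = 8/63 + 20*exp(-1)/9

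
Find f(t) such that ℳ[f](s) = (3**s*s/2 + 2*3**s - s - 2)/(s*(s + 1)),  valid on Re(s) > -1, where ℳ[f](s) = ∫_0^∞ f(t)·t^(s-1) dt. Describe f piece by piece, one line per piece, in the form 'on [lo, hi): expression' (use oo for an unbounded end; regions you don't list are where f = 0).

undo the common scale on t: t on [0, 1/2); 2 - t on [1/2, 3/2)
breakpoints 1: one integral from each of the 2 segments
∫ t/2·t^(s-1) over [0, 1)
over [1, 3), the kernel integral of (2 - t/2) enters the sum

on [0, 1): t/2
on [1, 3): 2 - t/2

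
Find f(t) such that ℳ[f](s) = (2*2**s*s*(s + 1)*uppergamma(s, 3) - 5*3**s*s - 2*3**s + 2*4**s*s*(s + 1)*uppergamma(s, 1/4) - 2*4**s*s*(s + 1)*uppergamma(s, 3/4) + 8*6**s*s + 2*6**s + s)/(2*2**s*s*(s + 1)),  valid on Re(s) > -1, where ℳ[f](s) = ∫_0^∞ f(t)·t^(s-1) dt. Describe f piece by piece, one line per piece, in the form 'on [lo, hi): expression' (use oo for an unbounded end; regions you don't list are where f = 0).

integrate the 4 segments split at 1/2, 3/2, 3, then add the results
for t in [0, 1/2): the term is ∫ t·t^(s-1)
between 1/2 and 3/2 the integrand is exp(-t/2)·t^(s-1)
piece [3/2, 3): integrate (t + 1) against the kernel
for t in [3, ∞): the term is ∫ exp(-t)·t^(s-1)

on [0, 1/2): t
on [1/2, 3/2): exp(-t/2)
on [3/2, 3): t + 1
on [3, oo): exp(-t)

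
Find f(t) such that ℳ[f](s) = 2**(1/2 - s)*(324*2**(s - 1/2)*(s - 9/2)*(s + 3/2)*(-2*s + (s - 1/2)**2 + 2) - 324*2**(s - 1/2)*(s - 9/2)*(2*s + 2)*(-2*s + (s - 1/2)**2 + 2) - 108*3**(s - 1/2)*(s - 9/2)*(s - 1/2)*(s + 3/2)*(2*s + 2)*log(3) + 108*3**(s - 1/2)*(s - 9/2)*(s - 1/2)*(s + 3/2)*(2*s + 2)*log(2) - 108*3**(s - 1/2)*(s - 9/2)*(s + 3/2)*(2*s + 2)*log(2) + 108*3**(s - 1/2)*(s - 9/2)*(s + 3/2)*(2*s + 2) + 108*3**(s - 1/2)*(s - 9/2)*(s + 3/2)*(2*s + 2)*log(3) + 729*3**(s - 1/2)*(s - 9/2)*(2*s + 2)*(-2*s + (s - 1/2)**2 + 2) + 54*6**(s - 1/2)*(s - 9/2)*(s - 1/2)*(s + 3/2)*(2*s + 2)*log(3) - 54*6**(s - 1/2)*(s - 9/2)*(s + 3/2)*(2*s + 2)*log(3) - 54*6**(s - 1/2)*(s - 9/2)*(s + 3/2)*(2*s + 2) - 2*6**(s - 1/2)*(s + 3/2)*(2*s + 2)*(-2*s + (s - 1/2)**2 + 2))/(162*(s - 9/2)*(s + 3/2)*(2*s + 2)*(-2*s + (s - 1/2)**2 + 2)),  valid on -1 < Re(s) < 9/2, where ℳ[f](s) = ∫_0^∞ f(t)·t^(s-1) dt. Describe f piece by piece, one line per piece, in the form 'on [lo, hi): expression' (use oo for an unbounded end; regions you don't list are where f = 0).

on [0, 1): t
on [1, 3/2): 2*t**(3/2)
on [3/2, 3): log(t)/t**(3/2)
on [3, oo): t**(-9/2)

peel off the shared t-power: t**2 on [0, 1); 2*t**(5/2) on [1, 3/2); log(t)/sqrt(t) on [3/2, 3); …
remove the shared t-power first: t**(3/2) on [0, 1); 2*t**2 on [1, 3/2); log(t)/t on [3/2, 3); …
linearity at 1, 3/2, 3 turns ℳ[f](s) into 4 summed integrals
on [0, 1): add ∫ t·t^(s-1) dt
segment [1, 3/2) carries 2*t**(3/2); integrate it
the [3/2, 3) slice contributes ∫ log(t)/t**(3/2)·t^(s-1) dt
segment 3 to ∞ holds t**(-9/2); add its integral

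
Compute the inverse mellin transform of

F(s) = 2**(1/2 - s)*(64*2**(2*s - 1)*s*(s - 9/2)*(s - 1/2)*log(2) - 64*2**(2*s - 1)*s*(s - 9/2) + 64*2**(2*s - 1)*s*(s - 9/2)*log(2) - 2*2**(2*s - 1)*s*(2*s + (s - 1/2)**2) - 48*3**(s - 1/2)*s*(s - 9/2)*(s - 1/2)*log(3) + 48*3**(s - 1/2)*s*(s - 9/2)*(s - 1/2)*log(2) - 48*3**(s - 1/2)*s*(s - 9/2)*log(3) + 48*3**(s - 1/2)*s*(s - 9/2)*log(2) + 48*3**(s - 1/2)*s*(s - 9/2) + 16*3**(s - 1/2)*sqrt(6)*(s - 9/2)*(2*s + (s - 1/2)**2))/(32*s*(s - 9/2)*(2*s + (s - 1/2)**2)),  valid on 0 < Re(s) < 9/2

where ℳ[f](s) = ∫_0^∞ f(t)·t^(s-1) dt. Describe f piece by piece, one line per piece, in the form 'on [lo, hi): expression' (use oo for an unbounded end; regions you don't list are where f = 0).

reversing the shared t-power: t on [0, 3/2); t**(3/2)*log(t) on [3/2, 2); t**(-7/2) on [2, ∞)
reversing the shared t-power: sqrt(t) on [0, 3/2); t*log(t) on [3/2, 2); t**(-4) on [2, ∞)
summing 3 kernel integrals split by 3/2, 2 yields ℳ[f](s)
between 0 and 3/2 the integrand is 1·t^(s-1)
segment [3/2, 2) carries sqrt(t)*log(t); integrate it
segment [2, ∞) carries t**(-9/2); integrate it

on [0, 3/2): 1
on [3/2, 2): sqrt(t)*log(t)
on [2, oo): t**(-9/2)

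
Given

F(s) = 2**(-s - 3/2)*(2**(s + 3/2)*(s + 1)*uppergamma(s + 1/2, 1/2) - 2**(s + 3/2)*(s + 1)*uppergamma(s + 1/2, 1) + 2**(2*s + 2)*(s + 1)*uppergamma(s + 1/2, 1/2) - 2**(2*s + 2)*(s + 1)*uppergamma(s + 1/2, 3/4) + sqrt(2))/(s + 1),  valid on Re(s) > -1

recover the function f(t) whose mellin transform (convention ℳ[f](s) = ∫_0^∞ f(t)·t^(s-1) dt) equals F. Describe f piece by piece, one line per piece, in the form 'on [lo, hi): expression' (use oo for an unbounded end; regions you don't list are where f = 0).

remove the shared t-power first: sqrt(t) on [0, 1/2); exp(-t) on [1/2, 1); exp(-t/2) on [1, 3/2)
linearity at 1/2, 1 turns ℳ[f](s) into 3 summed integrals
for t in [0, 1/2): the term is ∫ t·t^(s-1)
∫ over [1/2, 1) of sqrt(t)*exp(-t)·t^(s-1) joins the sum
on [1, 3/2) integrate f = sqrt(t)*exp(-t/2) against the kernel

on [0, 1/2): t
on [1/2, 1): sqrt(t)*exp(-t)
on [1, 3/2): sqrt(t)*exp(-t/2)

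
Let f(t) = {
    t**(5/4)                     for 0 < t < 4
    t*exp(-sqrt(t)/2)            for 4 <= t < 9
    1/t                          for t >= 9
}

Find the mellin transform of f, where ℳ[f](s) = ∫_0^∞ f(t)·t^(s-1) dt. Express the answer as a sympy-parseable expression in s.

strip the shared t-power: t**(1/4) on [0, 4); exp(-sqrt(t)/2) on [4, 9); t**(-2) on [9, ∞)
remove the power substitution first: sqrt(t) on [0, 2); exp(-t/2) on [2, 3); t**(-4) on [3, ∞)
decompose at 4, 9; ℳ[f](s) sums the 3 pieces' integrals
over [0, 4), the kernel integral of t**(5/4) enters the sum
between 4 and 9 the integrand is t*exp(-sqrt(t)/2)·t^(s-1)
[9, ∞) adds the kernel integral of 1/t

(8*2**(2*s)*(s - 1)*(4*s + 5)*uppergamma(2*s + 2, 1) - 8*2**(2*s)*(s - 1)*(4*s + 5)*uppergamma(2*s + 2, 3/2) + 16*2**(2*s + 1/2)*(s - 1) - 9**s*(4*s + 5)/9)/((s - 1)*(4*s + 5))
  -5/4 < Re(s) < 1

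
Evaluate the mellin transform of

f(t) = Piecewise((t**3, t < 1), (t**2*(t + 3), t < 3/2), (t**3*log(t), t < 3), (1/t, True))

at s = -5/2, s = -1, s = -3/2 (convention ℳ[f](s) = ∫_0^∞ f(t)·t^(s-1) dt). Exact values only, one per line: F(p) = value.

undo the shared t-power: t on [0, 1); t + 3 on [1, 3/2); t*log(t) on [3/2, 3); …
integrate the 4 segments split at 1, 3/2, 3, then add the results
segment [0, 1) carries t**3; integrate it
[1, 3/2) adds the kernel integral of t**2*(t + 3)
[3/2, 3) adds the kernel integral of t**3*log(t)
segment 3 to ∞ holds 1/t; add its integral

F(-5/2) = -2266*sqrt(3)/567 + sqrt(6) + log(2**(sqrt(6))*3**(-sqrt(6) + 2*sqrt(3))) + 6
F(-1) = 9*log(2)/8 + 143/144 + 27*log(3)/8
F(-3/2) = -6 - 178*sqrt(3)/135 + log(2**(sqrt(6)/2)*3**(-sqrt(6)/2 + 2*sqrt(3))) + 23*sqrt(6)/6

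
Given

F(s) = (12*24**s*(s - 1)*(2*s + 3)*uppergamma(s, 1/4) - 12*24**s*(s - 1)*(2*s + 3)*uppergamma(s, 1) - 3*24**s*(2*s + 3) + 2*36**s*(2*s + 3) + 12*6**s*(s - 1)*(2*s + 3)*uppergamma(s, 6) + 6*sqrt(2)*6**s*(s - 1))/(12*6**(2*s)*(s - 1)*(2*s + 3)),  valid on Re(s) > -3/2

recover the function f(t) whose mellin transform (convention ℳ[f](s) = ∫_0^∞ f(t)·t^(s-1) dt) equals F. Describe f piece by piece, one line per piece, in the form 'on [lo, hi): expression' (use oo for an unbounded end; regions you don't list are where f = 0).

remove the common scale on t first: t**(3/2) on [0, 1/2); exp(-t/2) on [1/2, 2); 1/(2*t) on [2, 3); …
decompose at 1/6, 2/3, 1; ℳ[f](s) sums the 4 pieces' integrals
[0, 1/6) adds the kernel integral of 3*sqrt(3)*t**(3/2)
∫ over [1/6, 2/3) of exp(-3*t/2)·t^(s-1) joins the sum
over [2/3, 1), the kernel integral of 1/(6*t) enters the sum
over [1, ∞), the kernel integral of exp(-6*t) enters the sum

on [0, 1/6): 3*sqrt(3)*t**(3/2)
on [1/6, 2/3): exp(-3*t/2)
on [2/3, 1): 1/(6*t)
on [1, oo): exp(-6*t)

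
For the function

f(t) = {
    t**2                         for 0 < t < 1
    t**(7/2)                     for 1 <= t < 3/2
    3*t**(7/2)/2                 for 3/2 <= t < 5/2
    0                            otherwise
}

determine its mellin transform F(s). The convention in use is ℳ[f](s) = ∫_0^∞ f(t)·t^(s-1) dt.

(-(3/2)**(s + 7/2)*(s + 2) + 3*(5/2)**(s + 7/2)*(s + 2) + 3)/((s + 2)*(2*s + 7))
  Re(s) > -2

slice at 1, 3/2, transform all 3 pieces, and sum them
∫ t**2·t^(s-1) over [0, 1)
segment 1 to 3/2 holds t**(7/2); add its integral
segment [3/2, 5/2) carries 3*t**(7/2)/2; integrate it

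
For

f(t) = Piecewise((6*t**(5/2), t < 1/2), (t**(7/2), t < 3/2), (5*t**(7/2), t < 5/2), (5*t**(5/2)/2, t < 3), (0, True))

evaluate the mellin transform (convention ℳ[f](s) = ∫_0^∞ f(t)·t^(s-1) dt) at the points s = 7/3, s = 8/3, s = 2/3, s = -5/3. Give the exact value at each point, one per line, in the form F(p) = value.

split f at 1/2, 3/2, 5/2: ℳ[f](s) collects 4 kernel integrals
the [0, 1/2) slice contributes ∫ 6*t**(5/2)·t^(s-1) dt
∫ t**(7/2)·t^(s-1) over [1/2, 3/2)
[3/2, 5/2) adds the kernel integral of 5*t**(7/2)
segment 5/2 to 3 holds 5*t**(5/2)/2; add its integral

F(7/3) = -729*2**(1/6)*3**(5/6)/280 + 1173*2**(1/6)/32480 + 1215*3**(5/6)/29 + 103125*2**(1/6)*5**(5/6)/3248
F(8/3) = -2187*2**(5/6)*3**(1/6)/592 + 1239*2**(5/6)/73408 + 3645*3**(1/6)/31 + 2765625*2**(5/6)*5**(1/6)/36704
F(2/3) = -243*2**(5/6)*3**(1/6)/100 + 843*2**(5/6)/7600 + 405*3**(1/6)/19 + 2625*2**(5/6)*5**(1/6)/152
F(-5/3) = -18*2**(1/6)*3**(5/6)/11 + 381*2**(1/6)/110 + 3*3**(5/6) + 21*2**(1/6)*5**(5/6)/11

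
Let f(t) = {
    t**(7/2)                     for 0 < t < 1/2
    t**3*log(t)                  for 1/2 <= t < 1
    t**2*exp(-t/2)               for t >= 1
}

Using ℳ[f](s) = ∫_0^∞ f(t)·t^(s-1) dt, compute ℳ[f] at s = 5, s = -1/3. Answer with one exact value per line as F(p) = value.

F(5) = -255/16384 + sqrt(2)/4352 + log(2)/2048 + 151946*exp(-1/2)
F(-1/3) = 2**(1/3)*(-684*2**(2/3) + 171 + 192*sqrt(2) + 456*log(2) + 19456*2**(1/3)*uppergamma(5/3, 1/2))/9728

the shared t-power comes off first: t**(3/2) on [0, 1/2); t*log(t) on [1/2, 1); exp(-t/2) on [1, ∞)
cuts at 1/2, 1: linearity sums the 3 kernel integrals
the [0, 1/2) slice contributes ∫ t**(7/2)·t^(s-1) dt
on [1/2, 1) integrate f = t**3*log(t) against the kernel
over [1, ∞), the kernel integral of t**2*exp(-t/2) enters the sum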